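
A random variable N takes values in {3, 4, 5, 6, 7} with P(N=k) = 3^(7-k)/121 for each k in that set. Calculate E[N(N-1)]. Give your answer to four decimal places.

E[N(N-1)] = Σ n(n-1)·P(N=n)
 = 6·81/121 + 12·27/121 + 20·9/121 + 30·3/121 + 42·1/121
 = 486/121 + 324/121 + 180/121 + 90/121 + 42/121
 = 102/11

9.2727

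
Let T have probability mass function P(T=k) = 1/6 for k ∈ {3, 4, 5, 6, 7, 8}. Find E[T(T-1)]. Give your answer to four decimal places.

E[T(T-1)] = Σ t(t-1)·P(T=t)
 = 6·1/6 + 12·1/6 + 20·1/6 + 30·1/6 + 42·1/6 + 56·1/6
 = 1 + 2 + 10/3 + 5 + 7 + 28/3
 = 83/3

27.6667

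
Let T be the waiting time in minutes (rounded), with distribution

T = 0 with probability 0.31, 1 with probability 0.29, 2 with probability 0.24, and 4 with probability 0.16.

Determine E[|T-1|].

1.03

E[|T-1|] = Σ |t-1|·P(T=t)
 = 1·0.31 + 0·0.29 + 1·0.24 + 3·0.16
 = 0.31 + 0 + 0.24 + 0.48
 = 1.03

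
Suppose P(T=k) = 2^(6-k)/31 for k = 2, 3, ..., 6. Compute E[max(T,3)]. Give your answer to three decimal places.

E[max(T,3)] = Σ max(t,3)·P(T=t)
 = 3·16/31 + 3·8/31 + 4·4/31 + 5·2/31 + 6·1/31
 = 48/31 + 24/31 + 16/31 + 10/31 + 6/31
 = 104/31

3.355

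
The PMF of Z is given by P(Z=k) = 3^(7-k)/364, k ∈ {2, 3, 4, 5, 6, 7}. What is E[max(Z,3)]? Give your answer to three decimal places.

3.159

E[max(Z,3)] = Σ max(z,3)·P(Z=z)
 = 3·243/364 + 3·81/364 + 4·27/364 + 5·9/364 + 6·3/364 + 7·1/364
 = 729/364 + 243/364 + 27/91 + 45/364 + 9/182 + 1/52
 = 575/182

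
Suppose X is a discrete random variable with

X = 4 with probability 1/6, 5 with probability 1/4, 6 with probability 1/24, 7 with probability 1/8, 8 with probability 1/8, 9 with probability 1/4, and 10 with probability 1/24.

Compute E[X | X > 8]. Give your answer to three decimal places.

P(X > 8) = 1/4 + 1/24 = 7/24.
E[X | X > 8] = [9·1/4 + 10·1/24] / (7/24)
 = 8/3 / (7/24)
 = 64/7

9.143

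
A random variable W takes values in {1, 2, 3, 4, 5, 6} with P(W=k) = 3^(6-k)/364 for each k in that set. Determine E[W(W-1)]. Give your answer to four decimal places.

E[W(W-1)] = Σ w(w-1)·P(W=w)
 = 0·243/364 + 2·81/364 + 6·27/364 + 12·9/364 + 20·3/364 + 30·1/364
 = 0 + 81/182 + 81/182 + 27/91 + 15/91 + 15/182
 = 261/182

1.4341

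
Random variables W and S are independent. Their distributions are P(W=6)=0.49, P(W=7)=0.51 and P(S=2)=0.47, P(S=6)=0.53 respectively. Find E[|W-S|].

2.39

E[|W-S|] = Σ_w Σ_s |w-s| · P(W=w)P(S=s)
 = 4·0.2303 + 0·0.2597 + 5·0.2397 + 1·0.2703
 = 0.9212 + 0 + 1.1985 + 0.2703
 = 2.39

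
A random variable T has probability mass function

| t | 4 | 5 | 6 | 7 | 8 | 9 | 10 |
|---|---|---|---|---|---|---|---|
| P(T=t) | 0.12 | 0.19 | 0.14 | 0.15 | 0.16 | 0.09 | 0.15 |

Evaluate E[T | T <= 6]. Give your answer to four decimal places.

P(T <= 6) = 0.12 + 0.19 + 0.14 = 0.45.
E[T | T <= 6] = [4·0.12 + 5·0.19 + 6·0.14] / 0.45
 = 2.27 / 0.45
 = 227/45

5.0444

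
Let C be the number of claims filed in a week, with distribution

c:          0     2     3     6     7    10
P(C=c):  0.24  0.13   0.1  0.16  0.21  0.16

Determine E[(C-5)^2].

E[(C-5)^2] = Σ (c-5)^2·P(C=c)
 = 25·0.24 + 9·0.13 + 4·0.1 + 1·0.16 + 4·0.21 + 25·0.16
 = 6 + 1.17 + 0.4 + 0.16 + 0.84 + 4
 = 12.57

12.57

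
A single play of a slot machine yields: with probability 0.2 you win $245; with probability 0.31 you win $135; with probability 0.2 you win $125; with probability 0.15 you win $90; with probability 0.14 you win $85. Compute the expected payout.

141.25

E[payout] = 245·0.2 + 135·0.31 + 125·0.2 + 90·0.15 + 85·0.14
 = 49 + 41.85 + 25 + 13.5 + 11.9
 = 141.25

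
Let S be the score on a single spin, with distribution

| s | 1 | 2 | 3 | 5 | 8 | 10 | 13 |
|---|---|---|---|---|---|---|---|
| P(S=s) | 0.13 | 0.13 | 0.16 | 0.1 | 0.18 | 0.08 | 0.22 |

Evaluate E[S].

E[S] = Σ s·P(S=s)
 = 1·0.13 + 2·0.13 + 3·0.16 + 5·0.1 + 8·0.18 + 10·0.08 + 13·0.22
 = 0.13 + 0.26 + 0.48 + 0.5 + 1.44 + 0.8 + 2.86
 = 6.47

6.47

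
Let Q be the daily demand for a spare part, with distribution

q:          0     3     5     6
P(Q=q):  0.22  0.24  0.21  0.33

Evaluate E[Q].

3.75

E[Q] = Σ q·P(Q=q)
 = 0·0.22 + 3·0.24 + 5·0.21 + 6·0.33
 = 0 + 0.72 + 1.05 + 1.98
 = 3.75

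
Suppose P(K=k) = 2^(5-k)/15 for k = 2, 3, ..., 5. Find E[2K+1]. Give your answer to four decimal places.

6.4667

E[2K+1] = Σ (2k+1)·P(K=k)
 = 5·8/15 + 7·4/15 + 9·2/15 + 11·1/15
 = 8/3 + 28/15 + 6/5 + 11/15
 = 97/15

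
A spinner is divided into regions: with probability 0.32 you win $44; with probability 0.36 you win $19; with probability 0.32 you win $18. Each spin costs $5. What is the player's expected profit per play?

E[payout] = 44·0.32 + 19·0.36 + 18·0.32
 = 14.08 + 6.84 + 5.76
 = 26.68
Net = 26.68 - 5 = 21.68

21.68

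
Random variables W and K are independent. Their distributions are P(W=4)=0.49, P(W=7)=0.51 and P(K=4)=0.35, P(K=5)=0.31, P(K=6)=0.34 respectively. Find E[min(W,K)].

4.5049

E[min(W,K)] = Σ_w Σ_k min(w,k) · P(W=w)P(K=k)
 = 4·0.1715 + 4·0.1519 + 4·0.1666 + 4·0.1785 + 5·0.1581 + 6·0.1734
 = 0.686 + 0.6076 + 0.6664 + 0.714 + 0.7905 + 1.0404
 = 4.5049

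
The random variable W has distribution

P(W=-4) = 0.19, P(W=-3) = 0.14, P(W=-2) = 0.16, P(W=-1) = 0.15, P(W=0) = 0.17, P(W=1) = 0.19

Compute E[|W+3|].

E[|W+3|] = Σ |w+3|·P(W=w)
 = 1·0.19 + 0·0.14 + 1·0.16 + 2·0.15 + 3·0.17 + 4·0.19
 = 0.19 + 0 + 0.16 + 0.3 + 0.51 + 0.76
 = 1.92

1.92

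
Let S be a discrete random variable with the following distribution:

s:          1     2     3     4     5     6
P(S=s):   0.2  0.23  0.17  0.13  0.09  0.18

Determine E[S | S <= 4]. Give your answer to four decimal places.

2.3151

P(S <= 4) = 0.2 + 0.23 + 0.17 + 0.13 = 0.73.
E[S | S <= 4] = [1·0.2 + 2·0.23 + 3·0.17 + 4·0.13] / 0.73
 = 1.69 / 0.73
 = 169/73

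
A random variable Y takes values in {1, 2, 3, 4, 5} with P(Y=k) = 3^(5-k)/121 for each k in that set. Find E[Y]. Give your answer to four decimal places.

1.4793

E[Y] = Σ y·P(Y=y)
 = 1·81/121 + 2·27/121 + 3·9/121 + 4·3/121 + 5·1/121
 = 81/121 + 54/121 + 27/121 + 12/121 + 5/121
 = 179/121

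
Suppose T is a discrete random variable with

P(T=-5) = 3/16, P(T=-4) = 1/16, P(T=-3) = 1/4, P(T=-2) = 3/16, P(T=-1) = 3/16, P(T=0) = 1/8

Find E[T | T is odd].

-3

P(T is odd) = 3/16 + 1/4 + 3/16 = 5/8.
E[T | T is odd] = [(-5)·3/16 + (-3)·1/4 + (-1)·3/16] / (5/8)
 = -15/8 / (5/8)
 = -3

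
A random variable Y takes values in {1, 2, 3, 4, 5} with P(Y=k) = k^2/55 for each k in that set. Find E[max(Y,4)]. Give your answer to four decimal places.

E[max(Y,4)] = Σ max(y,4)·P(Y=y)
 = 4·1/55 + 4·4/55 + 4·9/55 + 4·16/55 + 5·5/11
 = 4/55 + 16/55 + 36/55 + 64/55 + 25/11
 = 49/11

4.4545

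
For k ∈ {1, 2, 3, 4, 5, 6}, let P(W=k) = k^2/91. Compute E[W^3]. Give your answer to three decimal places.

134.077

E[W^3] = Σ w^3·P(W=w)
 = 1·1/91 + 8·4/91 + 27·9/91 + 64·16/91 + 125·25/91 + 216·36/91
 = 1/91 + 32/91 + 243/91 + 1024/91 + 3125/91 + 7776/91
 = 1743/13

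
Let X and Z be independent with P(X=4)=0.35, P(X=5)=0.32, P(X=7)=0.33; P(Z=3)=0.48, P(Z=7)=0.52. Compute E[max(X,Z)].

E[max(X,Z)] = Σ_x Σ_z max(x,z) · P(X=x)P(Z=z)
 = 4·0.168 + 7·0.182 + 5·0.1536 + 7·0.1664 + 7·0.1584 + 7·0.1716
 = 0.672 + 1.274 + 0.768 + 1.1648 + 1.1088 + 1.2012
 = 6.1888

6.1888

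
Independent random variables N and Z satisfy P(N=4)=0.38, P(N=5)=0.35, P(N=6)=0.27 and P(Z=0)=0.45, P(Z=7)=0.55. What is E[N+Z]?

8.74

E[N+Z] = Σ_n Σ_z (n+z) · P(N=n)P(Z=z)
 = 4·0.171 + 11·0.209 + 5·0.1575 + 12·0.1925 + 6·0.1215 + 13·0.1485
 = 0.684 + 2.299 + 0.7875 + 2.31 + 0.729 + 1.9305
 = 8.74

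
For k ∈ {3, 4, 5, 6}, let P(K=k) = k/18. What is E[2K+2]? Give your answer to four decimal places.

11.5556

E[2K+2] = Σ (2k+2)·P(K=k)
 = 8·1/6 + 10·2/9 + 12·5/18 + 14·1/3
 = 4/3 + 20/9 + 10/3 + 14/3
 = 104/9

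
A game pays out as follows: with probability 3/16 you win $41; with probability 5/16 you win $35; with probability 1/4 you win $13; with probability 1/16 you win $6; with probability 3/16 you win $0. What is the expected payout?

22.25

E[payout] = 41·3/16 + 35·5/16 + 13·1/4 + 6·1/16 + 0·3/16
 = 123/16 + 175/16 + 13/4 + 3/8 + 0
 = 89/4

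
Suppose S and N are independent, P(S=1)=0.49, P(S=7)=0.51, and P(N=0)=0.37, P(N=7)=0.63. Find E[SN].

17.9046

E[SN] = Σ_s Σ_n sn · P(S=s)P(N=n)
 = 0·0.1813 + 7·0.3087 + 0·0.1887 + 49·0.3213
 = 0 + 2.1609 + 0 + 15.7437
 = 17.9046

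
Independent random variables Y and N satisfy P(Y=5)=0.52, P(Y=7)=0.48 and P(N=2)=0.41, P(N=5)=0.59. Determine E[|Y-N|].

E[|Y-N|] = Σ_y Σ_n |y-n| · P(Y=y)P(N=n)
 = 3·0.2132 + 0·0.3068 + 5·0.1968 + 2·0.2832
 = 0.6396 + 0 + 0.984 + 0.5664
 = 2.19

2.19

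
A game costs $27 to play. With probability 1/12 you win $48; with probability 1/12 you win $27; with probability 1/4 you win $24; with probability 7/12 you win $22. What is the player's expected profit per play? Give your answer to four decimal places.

E[payout] = 48·1/12 + 27·1/12 + 24·1/4 + 22·7/12
 = 4 + 9/4 + 6 + 77/6
 = 301/12
Net = 301/12 - 27 = -23/12

-1.9167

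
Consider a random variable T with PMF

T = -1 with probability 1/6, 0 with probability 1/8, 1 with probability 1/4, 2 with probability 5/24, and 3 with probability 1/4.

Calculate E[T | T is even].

1.25

P(T is even) = 1/8 + 5/24 = 1/3.
E[T | T is even] = [0·1/8 + 2·5/24] / (1/3)
 = 5/12 / (1/3)
 = 5/4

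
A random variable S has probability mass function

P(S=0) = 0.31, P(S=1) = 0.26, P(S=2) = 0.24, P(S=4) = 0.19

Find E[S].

E[S] = Σ s·P(S=s)
 = 0·0.31 + 1·0.26 + 2·0.24 + 4·0.19
 = 0 + 0.26 + 0.48 + 0.76
 = 1.5

1.5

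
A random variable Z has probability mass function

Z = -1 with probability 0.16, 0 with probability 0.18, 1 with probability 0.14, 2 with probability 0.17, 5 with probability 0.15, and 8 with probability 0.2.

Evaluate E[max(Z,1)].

3.17

E[max(Z,1)] = Σ max(z,1)·P(Z=z)
 = 1·0.16 + 1·0.18 + 1·0.14 + 2·0.17 + 5·0.15 + 8·0.2
 = 0.16 + 0.18 + 0.14 + 0.34 + 0.75 + 1.6
 = 3.17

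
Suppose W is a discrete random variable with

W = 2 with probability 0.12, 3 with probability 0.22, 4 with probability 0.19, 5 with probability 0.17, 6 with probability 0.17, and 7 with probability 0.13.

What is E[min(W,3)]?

E[min(W,3)] = Σ min(w,3)·P(W=w)
 = 2·0.12 + 3·0.22 + 3·0.19 + 3·0.17 + 3·0.17 + 3·0.13
 = 0.24 + 0.66 + 0.57 + 0.51 + 0.51 + 0.39
 = 2.88

2.88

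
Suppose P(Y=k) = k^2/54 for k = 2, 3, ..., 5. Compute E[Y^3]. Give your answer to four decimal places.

E[Y^3] = Σ y^3·P(Y=y)
 = 8·2/27 + 27·1/6 + 64·8/27 + 125·25/54
 = 16/27 + 9/2 + 512/27 + 3125/54
 = 2212/27

81.9259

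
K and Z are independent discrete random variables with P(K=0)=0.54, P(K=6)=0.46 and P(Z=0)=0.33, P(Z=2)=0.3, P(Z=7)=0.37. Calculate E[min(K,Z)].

1.2972

E[min(K,Z)] = Σ_k Σ_z min(k,z) · P(K=k)P(Z=z)
 = 0·0.1782 + 0·0.162 + 0·0.1998 + 0·0.1518 + 2·0.138 + 6·0.1702
 = 0 + 0 + 0 + 0 + 0.276 + 1.0212
 = 1.2972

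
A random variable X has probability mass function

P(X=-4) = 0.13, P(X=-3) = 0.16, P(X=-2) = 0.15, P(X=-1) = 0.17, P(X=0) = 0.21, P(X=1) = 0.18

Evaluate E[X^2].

4.47

E[X^2] = Σ x^2·P(X=x)
 = 16·0.13 + 9·0.16 + 4·0.15 + 1·0.17 + 0·0.21 + 1·0.18
 = 2.08 + 1.44 + 0.6 + 0.17 + 0 + 0.18
 = 4.47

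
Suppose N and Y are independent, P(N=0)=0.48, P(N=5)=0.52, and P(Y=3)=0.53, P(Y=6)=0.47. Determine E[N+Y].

7.01

E[N+Y] = Σ_n Σ_y (n+y) · P(N=n)P(Y=y)
 = 3·0.2544 + 6·0.2256 + 8·0.2756 + 11·0.2444
 = 0.7632 + 1.3536 + 2.2048 + 2.6884
 = 7.01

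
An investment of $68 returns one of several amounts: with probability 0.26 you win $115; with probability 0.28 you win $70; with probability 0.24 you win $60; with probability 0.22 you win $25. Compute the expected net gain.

1.4

E[payout] = 115·0.26 + 70·0.28 + 60·0.24 + 25·0.22
 = 29.9 + 19.6 + 14.4 + 5.5
 = 69.4
Net = 69.4 - 68 = 1.4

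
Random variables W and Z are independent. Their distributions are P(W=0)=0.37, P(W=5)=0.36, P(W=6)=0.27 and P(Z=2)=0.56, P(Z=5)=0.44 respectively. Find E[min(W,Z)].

2.0916

E[min(W,Z)] = Σ_w Σ_z min(w,z) · P(W=w)P(Z=z)
 = 0·0.2072 + 0·0.1628 + 2·0.2016 + 5·0.1584 + 2·0.1512 + 5·0.1188
 = 0 + 0 + 0.4032 + 0.792 + 0.3024 + 0.594
 = 2.0916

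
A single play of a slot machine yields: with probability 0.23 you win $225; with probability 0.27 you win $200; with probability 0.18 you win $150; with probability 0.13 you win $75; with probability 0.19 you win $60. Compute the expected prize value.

153.9

E[payout] = 225·0.23 + 200·0.27 + 150·0.18 + 75·0.13 + 60·0.19
 = 51.75 + 54 + 27 + 9.75 + 11.4
 = 153.9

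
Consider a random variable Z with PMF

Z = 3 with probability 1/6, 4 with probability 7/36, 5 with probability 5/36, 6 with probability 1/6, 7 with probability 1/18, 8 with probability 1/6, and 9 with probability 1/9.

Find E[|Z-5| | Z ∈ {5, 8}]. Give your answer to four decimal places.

1.6364

P(Z ∈ {5, 8}) = 5/36 + 1/6 = 11/36.
E[|Z-5| | Z ∈ {5, 8}] = [0·5/36 + 3·1/6] / (11/36)
 = 1/2 / (11/36)
 = 18/11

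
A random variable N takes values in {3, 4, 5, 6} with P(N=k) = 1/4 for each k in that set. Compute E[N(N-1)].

17

E[N(N-1)] = Σ n(n-1)·P(N=n)
 = 6·1/4 + 12·1/4 + 20·1/4 + 30·1/4
 = 3/2 + 3 + 5 + 15/2
 = 17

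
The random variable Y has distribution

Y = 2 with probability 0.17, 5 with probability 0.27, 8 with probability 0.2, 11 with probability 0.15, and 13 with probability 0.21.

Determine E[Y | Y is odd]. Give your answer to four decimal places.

9.0952

P(Y is odd) = 0.27 + 0.15 + 0.21 = 0.63.
E[Y | Y is odd] = [5·0.27 + 11·0.15 + 13·0.21] / 0.63
 = 5.73 / 0.63
 = 191/21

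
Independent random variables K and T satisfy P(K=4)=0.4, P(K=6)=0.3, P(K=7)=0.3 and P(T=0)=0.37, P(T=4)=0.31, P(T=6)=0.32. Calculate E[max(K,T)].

E[max(K,T)] = Σ_k Σ_t max(k,t) · P(K=k)P(T=t)
 = 4·0.148 + 4·0.124 + 6·0.128 + 6·0.111 + 6·0.093 + 6·0.096 + 7·0.111 + 7·0.093 + 7·0.096
 = 0.592 + 0.496 + 0.768 + 0.666 + 0.558 + 0.576 + 0.777 + 0.651 + 0.672
 = 5.756

5.756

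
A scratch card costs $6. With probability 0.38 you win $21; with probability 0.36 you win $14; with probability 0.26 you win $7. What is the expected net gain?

E[payout] = 21·0.38 + 14·0.36 + 7·0.26
 = 7.98 + 5.04 + 1.82
 = 14.84
Net = 14.84 - 6 = 8.84

8.84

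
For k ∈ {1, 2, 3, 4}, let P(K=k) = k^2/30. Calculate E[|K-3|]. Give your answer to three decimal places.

0.733

E[|K-3|] = Σ |k-3|·P(K=k)
 = 2·1/30 + 1·2/15 + 0·3/10 + 1·8/15
 = 1/15 + 2/15 + 0 + 8/15
 = 11/15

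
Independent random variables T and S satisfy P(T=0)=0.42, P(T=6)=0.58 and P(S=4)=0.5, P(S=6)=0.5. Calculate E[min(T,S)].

E[min(T,S)] = Σ_t Σ_s min(t,s) · P(T=t)P(S=s)
 = 0·0.21 + 0·0.21 + 4·0.29 + 6·0.29
 = 0 + 0 + 1.16 + 1.74
 = 2.9

2.9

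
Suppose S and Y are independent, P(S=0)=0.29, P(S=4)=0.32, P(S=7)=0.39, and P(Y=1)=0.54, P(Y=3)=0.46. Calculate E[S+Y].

5.93

E[S+Y] = Σ_s Σ_y (s+y) · P(S=s)P(Y=y)
 = 1·0.1566 + 3·0.1334 + 5·0.1728 + 7·0.1472 + 8·0.2106 + 10·0.1794
 = 0.1566 + 0.4002 + 0.864 + 1.0304 + 1.6848 + 1.794
 = 5.93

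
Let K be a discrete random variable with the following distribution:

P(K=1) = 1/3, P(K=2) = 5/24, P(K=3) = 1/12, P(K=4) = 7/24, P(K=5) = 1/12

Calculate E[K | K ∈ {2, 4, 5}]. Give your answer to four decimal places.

3.4286

P(K ∈ {2, 4, 5}) = 5/24 + 7/24 + 1/12 = 7/12.
E[K | K ∈ {2, 4, 5}] = [2·5/24 + 4·7/24 + 5·1/12] / (7/12)
 = 2 / (7/12)
 = 24/7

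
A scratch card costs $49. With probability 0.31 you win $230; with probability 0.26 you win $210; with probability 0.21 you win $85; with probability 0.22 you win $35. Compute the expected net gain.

E[payout] = 230·0.31 + 210·0.26 + 85·0.21 + 35·0.22
 = 71.3 + 54.6 + 17.85 + 7.7
 = 151.45
Net = 151.45 - 49 = 102.45

102.45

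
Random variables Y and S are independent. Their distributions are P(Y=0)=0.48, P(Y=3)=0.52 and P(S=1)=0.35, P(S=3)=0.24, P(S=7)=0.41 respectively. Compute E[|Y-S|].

E[|Y-S|] = Σ_y Σ_s |y-s| · P(Y=y)P(S=s)
 = 1·0.168 + 3·0.1152 + 7·0.1968 + 2·0.182 + 0·0.1248 + 4·0.2132
 = 0.168 + 0.3456 + 1.3776 + 0.364 + 0 + 0.8528
 = 3.108

3.108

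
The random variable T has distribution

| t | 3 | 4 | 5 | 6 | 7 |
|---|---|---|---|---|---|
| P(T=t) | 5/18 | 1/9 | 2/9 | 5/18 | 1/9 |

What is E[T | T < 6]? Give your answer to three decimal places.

3.909

P(T < 6) = 5/18 + 1/9 + 2/9 = 11/18.
E[T | T < 6] = [3·5/18 + 4·1/9 + 5·2/9] / (11/18)
 = 43/18 / (11/18)
 = 43/11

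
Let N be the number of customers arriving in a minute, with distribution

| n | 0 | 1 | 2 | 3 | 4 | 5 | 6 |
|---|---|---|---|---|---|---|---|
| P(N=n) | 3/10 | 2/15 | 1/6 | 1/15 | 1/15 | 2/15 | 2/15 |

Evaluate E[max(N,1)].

E[max(N,1)] = Σ max(n,1)·P(N=n)
 = 1·3/10 + 1·2/15 + 2·1/6 + 3·1/15 + 4·1/15 + 5·2/15 + 6·2/15
 = 3/10 + 2/15 + 1/3 + 1/5 + 4/15 + 2/3 + 4/5
 = 27/10

2.7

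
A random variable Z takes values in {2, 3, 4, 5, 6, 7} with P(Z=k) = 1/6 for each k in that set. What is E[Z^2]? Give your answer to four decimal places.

E[Z^2] = Σ z^2·P(Z=z)
 = 4·1/6 + 9·1/6 + 16·1/6 + 25·1/6 + 36·1/6 + 49·1/6
 = 2/3 + 3/2 + 8/3 + 25/6 + 6 + 49/6
 = 139/6

23.1667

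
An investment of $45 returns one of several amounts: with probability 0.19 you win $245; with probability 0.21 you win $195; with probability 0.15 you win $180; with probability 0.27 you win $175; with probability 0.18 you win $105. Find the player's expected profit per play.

E[payout] = 245·0.19 + 195·0.21 + 180·0.15 + 175·0.27 + 105·0.18
 = 46.55 + 40.95 + 27 + 47.25 + 18.9
 = 180.65
Net = 180.65 - 45 = 135.65

135.65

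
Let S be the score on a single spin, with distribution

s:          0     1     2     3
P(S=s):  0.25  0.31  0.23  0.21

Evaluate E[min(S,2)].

1.19

E[min(S,2)] = Σ min(s,2)·P(S=s)
 = 0·0.25 + 1·0.31 + 2·0.23 + 2·0.21
 = 0 + 0.31 + 0.46 + 0.42
 = 1.19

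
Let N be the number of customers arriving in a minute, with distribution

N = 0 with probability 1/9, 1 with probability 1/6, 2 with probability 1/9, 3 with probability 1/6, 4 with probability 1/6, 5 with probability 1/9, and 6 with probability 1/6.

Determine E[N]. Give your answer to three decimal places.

E[N] = Σ n·P(N=n)
 = 0·1/9 + 1·1/6 + 2·1/9 + 3·1/6 + 4·1/6 + 5·1/9 + 6·1/6
 = 0 + 1/6 + 2/9 + 1/2 + 2/3 + 5/9 + 1
 = 28/9

3.111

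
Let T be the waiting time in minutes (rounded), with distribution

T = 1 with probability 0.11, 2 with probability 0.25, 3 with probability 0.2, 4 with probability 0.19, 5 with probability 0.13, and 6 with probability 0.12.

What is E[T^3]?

61.84

E[T^3] = Σ t^3·P(T=t)
 = 1·0.11 + 8·0.25 + 27·0.2 + 64·0.19 + 125·0.13 + 216·0.12
 = 0.11 + 2 + 5.4 + 12.16 + 16.25 + 25.92
 = 61.84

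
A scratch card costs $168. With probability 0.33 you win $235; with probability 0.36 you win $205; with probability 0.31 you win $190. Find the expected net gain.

42.25

E[payout] = 235·0.33 + 205·0.36 + 190·0.31
 = 77.55 + 73.8 + 58.9
 = 210.25
Net = 210.25 - 168 = 42.25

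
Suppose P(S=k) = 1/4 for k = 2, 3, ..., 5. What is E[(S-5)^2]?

3.5

E[(S-5)^2] = Σ (s-5)^2·P(S=s)
 = 9·1/4 + 4·1/4 + 1·1/4 + 0·1/4
 = 9/4 + 1 + 1/4 + 0
 = 7/2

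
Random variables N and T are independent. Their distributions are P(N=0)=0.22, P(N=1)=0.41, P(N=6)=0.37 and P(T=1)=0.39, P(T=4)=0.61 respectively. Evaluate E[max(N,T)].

4.0029

E[max(N,T)] = Σ_n Σ_t max(n,t) · P(N=n)P(T=t)
 = 1·0.0858 + 4·0.1342 + 1·0.1599 + 4·0.2501 + 6·0.1443 + 6·0.2257
 = 0.0858 + 0.5368 + 0.1599 + 1.0004 + 0.8658 + 1.3542
 = 4.0029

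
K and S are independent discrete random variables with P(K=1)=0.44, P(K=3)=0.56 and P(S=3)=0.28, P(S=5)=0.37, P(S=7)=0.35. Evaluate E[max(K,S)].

E[max(K,S)] = Σ_k Σ_s max(k,s) · P(K=k)P(S=s)
 = 3·0.1232 + 5·0.1628 + 7·0.154 + 3·0.1568 + 5·0.2072 + 7·0.196
 = 0.3696 + 0.814 + 1.078 + 0.4704 + 1.036 + 1.372
 = 5.14

5.14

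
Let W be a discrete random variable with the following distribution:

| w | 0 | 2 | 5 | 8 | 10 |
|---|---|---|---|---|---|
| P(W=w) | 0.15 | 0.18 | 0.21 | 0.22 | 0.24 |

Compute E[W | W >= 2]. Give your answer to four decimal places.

6.5529

P(W >= 2) = 0.18 + 0.21 + 0.22 + 0.24 = 0.85.
E[W | W >= 2] = [2·0.18 + 5·0.21 + 8·0.22 + 10·0.24] / 0.85
 = 5.57 / 0.85
 = 557/85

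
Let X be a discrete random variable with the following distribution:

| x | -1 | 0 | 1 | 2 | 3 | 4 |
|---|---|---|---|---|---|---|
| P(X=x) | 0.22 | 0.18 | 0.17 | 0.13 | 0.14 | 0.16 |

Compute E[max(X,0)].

1.49

E[max(X,0)] = Σ max(x,0)·P(X=x)
 = 0·0.22 + 0·0.18 + 1·0.17 + 2·0.13 + 3·0.14 + 4·0.16
 = 0 + 0 + 0.17 + 0.26 + 0.42 + 0.64
 = 1.49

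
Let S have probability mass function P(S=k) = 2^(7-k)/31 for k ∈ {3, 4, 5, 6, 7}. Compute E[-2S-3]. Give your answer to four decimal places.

-10.6774

E[-2S-3] = Σ (-2s-3)·P(S=s)
 = (-9)·16/31 + (-11)·8/31 + (-13)·4/31 + (-15)·2/31 + (-17)·1/31
 = (-144/31) + (-88/31) + (-52/31) + (-30/31) + (-17/31)
 = -331/31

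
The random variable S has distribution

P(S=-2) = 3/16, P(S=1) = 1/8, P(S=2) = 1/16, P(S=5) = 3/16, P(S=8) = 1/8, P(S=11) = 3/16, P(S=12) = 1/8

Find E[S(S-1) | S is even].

49.5

P(S is even) = 3/16 + 1/16 + 1/8 + 1/8 = 1/2.
E[S(S-1) | S is even] = [6·3/16 + 2·1/16 + 56·1/8 + 132·1/8] / (1/2)
 = 99/4 / (1/2)
 = 99/2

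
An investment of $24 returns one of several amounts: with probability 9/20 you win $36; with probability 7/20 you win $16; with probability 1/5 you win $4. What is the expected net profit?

-1.4

E[payout] = 36·9/20 + 16·7/20 + 4·1/5
 = 81/5 + 28/5 + 4/5
 = 113/5
Net = 113/5 - 24 = -7/5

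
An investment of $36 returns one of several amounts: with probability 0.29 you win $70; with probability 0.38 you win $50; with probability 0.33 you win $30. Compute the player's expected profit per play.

13.2

E[payout] = 70·0.29 + 50·0.38 + 30·0.33
 = 20.3 + 19 + 9.9
 = 49.2
Net = 49.2 - 36 = 13.2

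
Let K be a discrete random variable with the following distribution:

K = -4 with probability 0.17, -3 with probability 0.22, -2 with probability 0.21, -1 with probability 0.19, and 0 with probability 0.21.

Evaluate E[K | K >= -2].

P(K >= -2) = 0.21 + 0.19 + 0.21 = 0.61.
E[K | K >= -2] = [(-2)·0.21 + (-1)·0.19 + 0·0.21] / 0.61
 = -0.61 / 0.61
 = -1

-1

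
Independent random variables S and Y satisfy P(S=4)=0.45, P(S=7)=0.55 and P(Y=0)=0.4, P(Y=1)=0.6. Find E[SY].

E[SY] = Σ_s Σ_y sy · P(S=s)P(Y=y)
 = 0·0.18 + 4·0.27 + 0·0.22 + 7·0.33
 = 0 + 1.08 + 0 + 2.31
 = 3.39

3.39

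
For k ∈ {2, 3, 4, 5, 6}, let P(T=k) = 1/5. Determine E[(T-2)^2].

6

E[(T-2)^2] = Σ (t-2)^2·P(T=t)
 = 0·1/5 + 1·1/5 + 4·1/5 + 9·1/5 + 16·1/5
 = 0 + 1/5 + 4/5 + 9/5 + 16/5
 = 6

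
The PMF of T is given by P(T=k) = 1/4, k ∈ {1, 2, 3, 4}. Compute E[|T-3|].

E[|T-3|] = Σ |t-3|·P(T=t)
 = 2·1/4 + 1·1/4 + 0·1/4 + 1·1/4
 = 1/2 + 1/4 + 0 + 1/4
 = 1

1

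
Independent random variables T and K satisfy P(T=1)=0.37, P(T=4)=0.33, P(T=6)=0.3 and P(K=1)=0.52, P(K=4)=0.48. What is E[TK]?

8.5156

E[TK] = Σ_t Σ_k tk · P(T=t)P(K=k)
 = 1·0.1924 + 4·0.1776 + 4·0.1716 + 16·0.1584 + 6·0.156 + 24·0.144
 = 0.1924 + 0.7104 + 0.6864 + 2.5344 + 0.936 + 3.456
 = 8.5156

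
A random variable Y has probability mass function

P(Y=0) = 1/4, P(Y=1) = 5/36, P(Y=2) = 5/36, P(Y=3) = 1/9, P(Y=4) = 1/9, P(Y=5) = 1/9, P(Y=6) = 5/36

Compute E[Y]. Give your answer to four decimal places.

E[Y] = Σ y·P(Y=y)
 = 0·1/4 + 1·5/36 + 2·5/36 + 3·1/9 + 4·1/9 + 5·1/9 + 6·5/36
 = 0 + 5/36 + 5/18 + 1/3 + 4/9 + 5/9 + 5/6
 = 31/12

2.5833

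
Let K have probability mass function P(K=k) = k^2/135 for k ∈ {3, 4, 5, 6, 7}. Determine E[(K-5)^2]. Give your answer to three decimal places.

E[(K-5)^2] = Σ (k-5)^2·P(K=k)
 = 4·1/15 + 1·16/135 + 0·5/27 + 1·4/15 + 4·49/135
 = 4/15 + 16/135 + 0 + 4/15 + 196/135
 = 284/135

2.104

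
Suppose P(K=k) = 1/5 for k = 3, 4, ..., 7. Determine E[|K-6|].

1.4

E[|K-6|] = Σ |k-6|·P(K=k)
 = 3·1/5 + 2·1/5 + 1·1/5 + 0·1/5 + 1·1/5
 = 3/5 + 2/5 + 1/5 + 0 + 1/5
 = 7/5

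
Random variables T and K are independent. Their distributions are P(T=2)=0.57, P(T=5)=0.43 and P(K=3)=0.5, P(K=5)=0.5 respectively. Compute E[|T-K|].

E[|T-K|] = Σ_t Σ_k |t-k| · P(T=t)P(K=k)
 = 1·0.285 + 3·0.285 + 2·0.215 + 0·0.215
 = 0.285 + 0.855 + 0.43 + 0
 = 1.57

1.57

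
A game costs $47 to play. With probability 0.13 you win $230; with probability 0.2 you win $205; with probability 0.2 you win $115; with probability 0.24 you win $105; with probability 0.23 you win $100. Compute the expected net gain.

95.1

E[payout] = 230·0.13 + 205·0.2 + 115·0.2 + 105·0.24 + 100·0.23
 = 29.9 + 41 + 23 + 25.2 + 23
 = 142.1
Net = 142.1 - 47 = 95.1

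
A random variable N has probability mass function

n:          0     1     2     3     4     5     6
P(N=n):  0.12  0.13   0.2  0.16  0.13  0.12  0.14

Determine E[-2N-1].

-6.94

E[-2N-1] = Σ (-2n-1)·P(N=n)
 = (-1)·0.12 + (-3)·0.13 + (-5)·0.2 + (-7)·0.16 + (-9)·0.13 + (-11)·0.12 + (-13)·0.14
 = (-0.12) + (-0.39) + (-1) + (-1.12) + (-1.17) + (-1.32) + (-1.82)
 = -6.94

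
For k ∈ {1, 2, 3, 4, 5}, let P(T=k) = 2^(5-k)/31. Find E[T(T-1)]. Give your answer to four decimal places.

E[T(T-1)] = Σ t(t-1)·P(T=t)
 = 0·16/31 + 2·8/31 + 6·4/31 + 12·2/31 + 20·1/31
 = 0 + 16/31 + 24/31 + 24/31 + 20/31
 = 84/31

2.7097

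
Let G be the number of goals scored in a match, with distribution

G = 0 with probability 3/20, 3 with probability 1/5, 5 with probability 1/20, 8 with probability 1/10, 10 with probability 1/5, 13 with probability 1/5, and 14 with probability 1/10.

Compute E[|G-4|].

5.25

E[|G-4|] = Σ |g-4|·P(G=g)
 = 4·3/20 + 1·1/5 + 1·1/20 + 4·1/10 + 6·1/5 + 9·1/5 + 10·1/10
 = 3/5 + 1/5 + 1/20 + 2/5 + 6/5 + 9/5 + 1
 = 21/4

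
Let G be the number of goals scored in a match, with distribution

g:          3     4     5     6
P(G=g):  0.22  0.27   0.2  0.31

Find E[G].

E[G] = Σ g·P(G=g)
 = 3·0.22 + 4·0.27 + 5·0.2 + 6·0.31
 = 0.66 + 1.08 + 1 + 1.86
 = 4.6

4.6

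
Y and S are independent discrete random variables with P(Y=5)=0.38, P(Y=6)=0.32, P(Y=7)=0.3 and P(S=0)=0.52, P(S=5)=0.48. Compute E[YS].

14.208

E[YS] = Σ_y Σ_s ys · P(Y=y)P(S=s)
 = 0·0.1976 + 25·0.1824 + 0·0.1664 + 30·0.1536 + 0·0.156 + 35·0.144
 = 0 + 4.56 + 0 + 4.608 + 0 + 5.04
 = 14.208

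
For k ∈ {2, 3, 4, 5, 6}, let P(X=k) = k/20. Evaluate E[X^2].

22

E[X^2] = Σ x^2·P(X=x)
 = 4·1/10 + 9·3/20 + 16·1/5 + 25·1/4 + 36·3/10
 = 2/5 + 27/20 + 16/5 + 25/4 + 54/5
 = 22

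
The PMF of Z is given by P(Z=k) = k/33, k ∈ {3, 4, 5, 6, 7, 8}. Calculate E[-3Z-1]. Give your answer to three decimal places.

-19.091

E[-3Z-1] = Σ (-3z-1)·P(Z=z)
 = (-10)·1/11 + (-13)·4/33 + (-16)·5/33 + (-19)·2/11 + (-22)·7/33 + (-25)·8/33
 = (-10/11) + (-52/33) + (-80/33) + (-38/11) + (-14/3) + (-200/33)
 = -210/11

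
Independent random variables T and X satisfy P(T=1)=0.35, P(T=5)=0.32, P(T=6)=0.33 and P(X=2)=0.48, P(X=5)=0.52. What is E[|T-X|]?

2.162

E[|T-X|] = Σ_t Σ_x |t-x| · P(T=t)P(X=x)
 = 1·0.168 + 4·0.182 + 3·0.1536 + 0·0.1664 + 4·0.1584 + 1·0.1716
 = 0.168 + 0.728 + 0.4608 + 0 + 0.6336 + 0.1716
 = 2.162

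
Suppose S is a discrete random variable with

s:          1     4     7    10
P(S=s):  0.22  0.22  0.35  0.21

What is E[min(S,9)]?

5.44

E[min(S,9)] = Σ min(s,9)·P(S=s)
 = 1·0.22 + 4·0.22 + 7·0.35 + 9·0.21
 = 0.22 + 0.88 + 2.45 + 1.89
 = 5.44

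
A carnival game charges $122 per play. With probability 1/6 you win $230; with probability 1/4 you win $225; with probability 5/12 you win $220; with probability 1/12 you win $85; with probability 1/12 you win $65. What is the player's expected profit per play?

76.75

E[payout] = 230·1/6 + 225·1/4 + 220·5/12 + 85·1/12 + 65·1/12
 = 115/3 + 225/4 + 275/3 + 85/12 + 65/12
 = 795/4
Net = 795/4 - 122 = 307/4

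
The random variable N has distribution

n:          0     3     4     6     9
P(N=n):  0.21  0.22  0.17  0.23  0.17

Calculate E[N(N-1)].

22.5

E[N(N-1)] = Σ n(n-1)·P(N=n)
 = 0·0.21 + 6·0.22 + 12·0.17 + 30·0.23 + 72·0.17
 = 0 + 1.32 + 2.04 + 6.9 + 12.24
 = 22.5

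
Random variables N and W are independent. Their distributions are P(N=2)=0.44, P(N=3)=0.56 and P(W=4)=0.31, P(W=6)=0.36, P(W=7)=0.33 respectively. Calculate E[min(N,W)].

2.56

E[min(N,W)] = Σ_n Σ_w min(n,w) · P(N=n)P(W=w)
 = 2·0.1364 + 2·0.1584 + 2·0.1452 + 3·0.1736 + 3·0.2016 + 3·0.1848
 = 0.2728 + 0.3168 + 0.2904 + 0.5208 + 0.6048 + 0.5544
 = 2.56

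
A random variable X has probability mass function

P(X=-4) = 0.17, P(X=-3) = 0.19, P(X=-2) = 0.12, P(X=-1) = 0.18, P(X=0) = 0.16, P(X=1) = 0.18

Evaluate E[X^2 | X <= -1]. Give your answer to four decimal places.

7.7121

P(X <= -1) = 0.17 + 0.19 + 0.12 + 0.18 = 0.66.
E[X^2 | X <= -1] = [16·0.17 + 9·0.19 + 4·0.12 + 1·0.18] / 0.66
 = 5.09 / 0.66
 = 509/66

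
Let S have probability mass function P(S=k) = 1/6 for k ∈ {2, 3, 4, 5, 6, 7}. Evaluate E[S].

E[S] = Σ s·P(S=s)
 = 2·1/6 + 3·1/6 + 4·1/6 + 5·1/6 + 6·1/6 + 7·1/6
 = 1/3 + 1/2 + 2/3 + 5/6 + 1 + 7/6
 = 9/2

4.5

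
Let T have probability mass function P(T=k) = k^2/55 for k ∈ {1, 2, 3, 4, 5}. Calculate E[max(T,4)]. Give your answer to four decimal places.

4.4545

E[max(T,4)] = Σ max(t,4)·P(T=t)
 = 4·1/55 + 4·4/55 + 4·9/55 + 4·16/55 + 5·5/11
 = 4/55 + 16/55 + 36/55 + 64/55 + 25/11
 = 49/11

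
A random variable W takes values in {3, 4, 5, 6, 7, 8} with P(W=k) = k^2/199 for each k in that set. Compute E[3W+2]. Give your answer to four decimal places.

E[3W+2] = Σ (3w+2)·P(W=w)
 = 11·9/199 + 14·16/199 + 17·25/199 + 20·36/199 + 23·49/199 + 26·64/199
 = 99/199 + 224/199 + 425/199 + 720/199 + 1127/199 + 1664/199
 = 4259/199

21.4020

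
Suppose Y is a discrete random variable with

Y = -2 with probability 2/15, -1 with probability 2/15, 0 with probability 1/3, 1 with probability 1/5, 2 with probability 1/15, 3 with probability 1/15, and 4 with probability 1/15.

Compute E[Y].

0.4

E[Y] = Σ y·P(Y=y)
 = (-2)·2/15 + (-1)·2/15 + 0·1/3 + 1·1/5 + 2·1/15 + 3·1/15 + 4·1/15
 = (-4/15) + (-2/15) + 0 + 1/5 + 2/15 + 1/5 + 4/15
 = 2/5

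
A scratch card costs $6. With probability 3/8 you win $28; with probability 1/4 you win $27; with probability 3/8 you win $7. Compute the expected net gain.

13.875

E[payout] = 28·3/8 + 27·1/4 + 7·3/8
 = 21/2 + 27/4 + 21/8
 = 159/8
Net = 159/8 - 6 = 111/8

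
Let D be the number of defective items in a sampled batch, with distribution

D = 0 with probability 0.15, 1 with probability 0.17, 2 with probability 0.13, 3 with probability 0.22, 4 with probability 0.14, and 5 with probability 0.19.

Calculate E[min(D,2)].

1.53

E[min(D,2)] = Σ min(d,2)·P(D=d)
 = 0·0.15 + 1·0.17 + 2·0.13 + 2·0.22 + 2·0.14 + 2·0.19
 = 0 + 0.17 + 0.26 + 0.44 + 0.28 + 0.38
 = 1.53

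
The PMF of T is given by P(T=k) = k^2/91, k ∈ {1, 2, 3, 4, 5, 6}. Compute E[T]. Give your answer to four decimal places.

E[T] = Σ t·P(T=t)
 = 1·1/91 + 2·4/91 + 3·9/91 + 4·16/91 + 5·25/91 + 6·36/91
 = 1/91 + 8/91 + 27/91 + 64/91 + 125/91 + 216/91
 = 63/13

4.8462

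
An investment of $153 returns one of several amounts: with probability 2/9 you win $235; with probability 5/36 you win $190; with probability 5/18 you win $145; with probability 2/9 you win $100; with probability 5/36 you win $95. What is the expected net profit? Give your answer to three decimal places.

1.306

E[payout] = 235·2/9 + 190·5/36 + 145·5/18 + 100·2/9 + 95·5/36
 = 470/9 + 475/18 + 725/18 + 200/9 + 475/36
 = 5555/36
Net = 5555/36 - 153 = 47/36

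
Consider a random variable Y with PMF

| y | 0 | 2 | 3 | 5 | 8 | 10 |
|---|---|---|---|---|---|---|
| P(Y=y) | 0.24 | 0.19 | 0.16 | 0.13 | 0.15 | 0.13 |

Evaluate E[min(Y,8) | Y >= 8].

P(Y >= 8) = 0.15 + 0.13 = 0.28.
E[min(Y,8) | Y >= 8] = [8·0.15 + 8·0.13] / 0.28
 = 2.24 / 0.28
 = 8

8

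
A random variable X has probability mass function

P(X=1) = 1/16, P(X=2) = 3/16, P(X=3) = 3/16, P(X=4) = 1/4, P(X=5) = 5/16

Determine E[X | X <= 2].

P(X <= 2) = 1/16 + 3/16 = 1/4.
E[X | X <= 2] = [1·1/16 + 2·3/16] / (1/4)
 = 7/16 / (1/4)
 = 7/4

1.75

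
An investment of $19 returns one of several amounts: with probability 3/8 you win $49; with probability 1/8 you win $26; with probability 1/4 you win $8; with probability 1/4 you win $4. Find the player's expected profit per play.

E[payout] = 49·3/8 + 26·1/8 + 8·1/4 + 4·1/4
 = 147/8 + 13/4 + 2 + 1
 = 197/8
Net = 197/8 - 19 = 45/8

5.625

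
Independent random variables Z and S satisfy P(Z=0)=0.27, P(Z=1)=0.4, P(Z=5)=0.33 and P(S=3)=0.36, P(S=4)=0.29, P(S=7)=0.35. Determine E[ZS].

9.6145

E[ZS] = Σ_z Σ_s zs · P(Z=z)P(S=s)
 = 0·0.0972 + 0·0.0783 + 0·0.0945 + 3·0.144 + 4·0.116 + 7·0.14 + 15·0.1188 + 20·0.0957 + 35·0.1155
 = 0 + 0 + 0 + 0.432 + 0.464 + 0.98 + 1.782 + 1.914 + 4.0425
 = 9.6145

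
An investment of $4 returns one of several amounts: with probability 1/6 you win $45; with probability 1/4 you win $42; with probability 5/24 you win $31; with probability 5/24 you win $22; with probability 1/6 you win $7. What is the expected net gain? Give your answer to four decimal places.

E[payout] = 45·1/6 + 42·1/4 + 31·5/24 + 22·5/24 + 7·1/6
 = 15/2 + 21/2 + 155/24 + 55/12 + 7/6
 = 725/24
Net = 725/24 - 4 = 629/24

26.2083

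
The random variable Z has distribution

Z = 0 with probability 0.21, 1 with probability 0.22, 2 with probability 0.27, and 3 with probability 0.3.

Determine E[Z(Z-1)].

E[Z(Z-1)] = Σ z(z-1)·P(Z=z)
 = 0·0.21 + 0·0.22 + 2·0.27 + 6·0.3
 = 0 + 0 + 0.54 + 1.8
 = 2.34

2.34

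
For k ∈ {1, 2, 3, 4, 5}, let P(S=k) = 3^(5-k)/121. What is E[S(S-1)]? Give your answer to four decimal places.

1.3554

E[S(S-1)] = Σ s(s-1)·P(S=s)
 = 0·81/121 + 2·27/121 + 6·9/121 + 12·3/121 + 20·1/121
 = 0 + 54/121 + 54/121 + 36/121 + 20/121
 = 164/121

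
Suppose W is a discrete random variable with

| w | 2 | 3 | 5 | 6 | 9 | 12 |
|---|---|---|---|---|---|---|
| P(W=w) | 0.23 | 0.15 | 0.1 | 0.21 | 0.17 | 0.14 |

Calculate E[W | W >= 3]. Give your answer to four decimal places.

P(W >= 3) = 0.15 + 0.1 + 0.21 + 0.17 + 0.14 = 0.77.
E[W | W >= 3] = [3·0.15 + 5·0.1 + 6·0.21 + 9·0.17 + 12·0.14] / 0.77
 = 5.42 / 0.77
 = 542/77

7.0390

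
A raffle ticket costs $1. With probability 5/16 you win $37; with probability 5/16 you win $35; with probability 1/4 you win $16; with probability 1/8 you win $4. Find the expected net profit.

26

E[payout] = 37·5/16 + 35·5/16 + 16·1/4 + 4·1/8
 = 185/16 + 175/16 + 4 + 1/2
 = 27
Net = 27 - 1 = 26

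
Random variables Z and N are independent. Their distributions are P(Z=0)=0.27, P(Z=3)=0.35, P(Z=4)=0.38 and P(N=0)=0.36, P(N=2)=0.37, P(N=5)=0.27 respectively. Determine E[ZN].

E[ZN] = Σ_z Σ_n zn · P(Z=z)P(N=n)
 = 0·0.0972 + 0·0.0999 + 0·0.0729 + 0·0.126 + 6·0.1295 + 15·0.0945 + 0·0.1368 + 8·0.1406 + 20·0.1026
 = 0 + 0 + 0 + 0 + 0.777 + 1.4175 + 0 + 1.1248 + 2.052
 = 5.3713

5.3713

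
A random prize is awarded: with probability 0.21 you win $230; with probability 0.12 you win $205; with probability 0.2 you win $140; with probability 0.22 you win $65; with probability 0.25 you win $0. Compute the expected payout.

E[payout] = 230·0.21 + 205·0.12 + 140·0.2 + 65·0.22 + 0·0.25
 = 48.3 + 24.6 + 28 + 14.3 + 0
 = 115.2

115.2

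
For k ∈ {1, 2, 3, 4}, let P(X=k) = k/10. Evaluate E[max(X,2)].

3.1

E[max(X,2)] = Σ max(x,2)·P(X=x)
 = 2·1/10 + 2·1/5 + 3·3/10 + 4·2/5
 = 1/5 + 2/5 + 9/10 + 8/5
 = 31/10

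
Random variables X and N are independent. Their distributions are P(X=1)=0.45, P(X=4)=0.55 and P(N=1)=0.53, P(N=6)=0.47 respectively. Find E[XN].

E[XN] = Σ_x Σ_n xn · P(X=x)P(N=n)
 = 1·0.2385 + 6·0.2115 + 4·0.2915 + 24·0.2585
 = 0.2385 + 1.269 + 1.166 + 6.204
 = 8.8775

8.8775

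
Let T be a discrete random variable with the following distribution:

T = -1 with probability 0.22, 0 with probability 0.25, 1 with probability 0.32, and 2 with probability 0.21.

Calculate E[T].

0.52

E[T] = Σ t·P(T=t)
 = (-1)·0.22 + 0·0.25 + 1·0.32 + 2·0.21
 = (-0.22) + 0 + 0.32 + 0.42
 = 0.52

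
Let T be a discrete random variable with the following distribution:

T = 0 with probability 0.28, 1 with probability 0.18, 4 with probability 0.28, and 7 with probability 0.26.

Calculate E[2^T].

38.4

E[2^T] = Σ 2^t·P(T=t)
 = 1·0.28 + 2·0.18 + 16·0.28 + 128·0.26
 = 0.28 + 0.36 + 4.48 + 33.28
 = 38.4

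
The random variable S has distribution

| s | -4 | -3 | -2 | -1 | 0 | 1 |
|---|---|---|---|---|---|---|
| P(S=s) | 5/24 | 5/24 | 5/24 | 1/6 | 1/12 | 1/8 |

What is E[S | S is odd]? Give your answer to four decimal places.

P(S is odd) = 5/24 + 1/6 + 1/8 = 1/2.
E[S | S is odd] = [(-3)·5/24 + (-1)·1/6 + 1·1/8] / (1/2)
 = -2/3 / (1/2)
 = -4/3

-1.3333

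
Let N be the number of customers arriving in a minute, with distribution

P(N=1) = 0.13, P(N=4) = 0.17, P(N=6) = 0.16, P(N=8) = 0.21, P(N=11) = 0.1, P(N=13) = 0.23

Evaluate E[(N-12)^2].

36.06

E[(N-12)^2] = Σ (n-12)^2·P(N=n)
 = 121·0.13 + 64·0.17 + 36·0.16 + 16·0.21 + 1·0.1 + 1·0.23
 = 15.73 + 10.88 + 5.76 + 3.36 + 0.1 + 0.23
 = 36.06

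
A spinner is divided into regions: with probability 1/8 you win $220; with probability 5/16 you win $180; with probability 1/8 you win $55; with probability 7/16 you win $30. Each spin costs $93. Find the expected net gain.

10.75

E[payout] = 220·1/8 + 180·5/16 + 55·1/8 + 30·7/16
 = 55/2 + 225/4 + 55/8 + 105/8
 = 415/4
Net = 415/4 - 93 = 43/4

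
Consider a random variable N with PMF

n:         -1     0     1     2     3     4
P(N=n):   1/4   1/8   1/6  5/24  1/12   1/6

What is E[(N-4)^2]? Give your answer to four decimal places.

10.6667

E[(N-4)^2] = Σ (n-4)^2·P(N=n)
 = 25·1/4 + 16·1/8 + 9·1/6 + 4·5/24 + 1·1/12 + 0·1/6
 = 25/4 + 2 + 3/2 + 5/6 + 1/12 + 0
 = 32/3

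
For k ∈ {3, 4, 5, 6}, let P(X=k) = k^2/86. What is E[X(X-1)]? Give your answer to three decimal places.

E[X(X-1)] = Σ x(x-1)·P(X=x)
 = 6·9/86 + 12·8/43 + 20·25/86 + 30·18/43
 = 27/43 + 96/43 + 250/43 + 540/43
 = 913/43

21.233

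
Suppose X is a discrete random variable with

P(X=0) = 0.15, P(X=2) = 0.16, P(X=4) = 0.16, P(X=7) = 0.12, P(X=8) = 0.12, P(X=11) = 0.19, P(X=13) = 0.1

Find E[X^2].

E[X^2] = Σ x^2·P(X=x)
 = 0·0.15 + 4·0.16 + 16·0.16 + 49·0.12 + 64·0.12 + 121·0.19 + 169·0.1
 = 0 + 0.64 + 2.56 + 5.88 + 7.68 + 22.99 + 16.9
 = 56.65

56.65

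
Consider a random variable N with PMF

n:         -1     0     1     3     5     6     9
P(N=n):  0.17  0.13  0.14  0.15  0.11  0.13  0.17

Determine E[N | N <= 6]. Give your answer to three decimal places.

2.108

P(N <= 6) = 0.17 + 0.13 + 0.14 + 0.15 + 0.11 + 0.13 = 0.83.
E[N | N <= 6] = [(-1)·0.17 + 0·0.13 + 1·0.14 + 3·0.15 + 5·0.11 + 6·0.13] / 0.83
 = 1.75 / 0.83
 = 175/83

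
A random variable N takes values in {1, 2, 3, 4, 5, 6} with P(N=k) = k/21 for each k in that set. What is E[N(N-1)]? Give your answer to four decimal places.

16.6667

E[N(N-1)] = Σ n(n-1)·P(N=n)
 = 0·1/21 + 2·2/21 + 6·1/7 + 12·4/21 + 20·5/21 + 30·2/7
 = 0 + 4/21 + 6/7 + 16/7 + 100/21 + 60/7
 = 50/3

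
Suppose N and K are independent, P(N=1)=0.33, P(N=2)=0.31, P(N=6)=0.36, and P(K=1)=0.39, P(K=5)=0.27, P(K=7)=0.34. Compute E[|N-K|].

2.8502

E[|N-K|] = Σ_n Σ_k |n-k| · P(N=n)P(K=k)
 = 0·0.1287 + 4·0.0891 + 6·0.1122 + 1·0.1209 + 3·0.0837 + 5·0.1054 + 5·0.1404 + 1·0.0972 + 1·0.1224
 = 0 + 0.3564 + 0.6732 + 0.1209 + 0.2511 + 0.527 + 0.702 + 0.0972 + 0.1224
 = 2.8502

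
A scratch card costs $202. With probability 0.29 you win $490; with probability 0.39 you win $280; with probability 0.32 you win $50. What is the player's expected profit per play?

E[payout] = 490·0.29 + 280·0.39 + 50·0.32
 = 142.1 + 109.2 + 16
 = 267.3
Net = 267.3 - 202 = 65.3

65.3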